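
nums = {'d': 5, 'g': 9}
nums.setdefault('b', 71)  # 71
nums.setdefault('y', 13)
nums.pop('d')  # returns 5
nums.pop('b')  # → 71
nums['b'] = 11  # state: {'g': 9, 'y': 13, 'b': 11}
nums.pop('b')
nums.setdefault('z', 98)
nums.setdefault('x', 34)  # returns 34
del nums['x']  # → {'g': 9, 'y': 13, 'z': 98}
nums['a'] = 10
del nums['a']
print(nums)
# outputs {'g': 9, 'y': 13, 'z': 98}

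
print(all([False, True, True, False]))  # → False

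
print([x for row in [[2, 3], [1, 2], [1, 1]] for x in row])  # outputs [2, 3, 1, 2, 1, 1]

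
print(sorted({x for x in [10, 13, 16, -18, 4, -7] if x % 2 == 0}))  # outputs [-18, 4, 10, 16]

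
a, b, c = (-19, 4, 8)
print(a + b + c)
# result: -7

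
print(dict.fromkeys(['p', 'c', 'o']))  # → {'p': None, 'c': None, 'o': None}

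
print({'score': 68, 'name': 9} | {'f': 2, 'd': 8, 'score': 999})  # {'score': 999, 'name': 9, 'f': 2, 'd': 8}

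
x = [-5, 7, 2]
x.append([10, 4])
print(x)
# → [-5, 7, 2, [10, 4]]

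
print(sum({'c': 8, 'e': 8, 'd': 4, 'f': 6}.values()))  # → 26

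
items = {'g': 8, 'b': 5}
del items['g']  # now {'b': 5}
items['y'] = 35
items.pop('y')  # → 35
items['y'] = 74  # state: {'b': 5, 'y': 74}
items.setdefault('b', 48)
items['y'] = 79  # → {'b': 5, 'y': 79}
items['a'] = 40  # {'b': 5, 'y': 79, 'a': 40}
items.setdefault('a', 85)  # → 40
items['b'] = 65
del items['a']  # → {'b': 65, 'y': 79}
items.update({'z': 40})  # {'b': 65, 'y': 79, 'z': 40}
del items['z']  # {'b': 65, 'y': 79}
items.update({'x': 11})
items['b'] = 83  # {'b': 83, 'y': 79, 'x': 11}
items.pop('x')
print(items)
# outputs {'b': 83, 'y': 79}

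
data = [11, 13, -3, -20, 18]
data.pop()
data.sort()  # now [-20, -3, 11, 13]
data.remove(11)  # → [-20, -3, 13]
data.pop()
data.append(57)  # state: [-20, -3, 57]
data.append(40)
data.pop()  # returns 40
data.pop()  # 57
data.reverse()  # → [-3, -20]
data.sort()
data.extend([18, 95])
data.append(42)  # [-20, -3, 18, 95, 42]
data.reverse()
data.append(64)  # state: [42, 95, 18, -3, -20, 64]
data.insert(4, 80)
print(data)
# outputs [42, 95, 18, -3, 80, -20, 64]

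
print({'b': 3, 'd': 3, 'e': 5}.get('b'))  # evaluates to 3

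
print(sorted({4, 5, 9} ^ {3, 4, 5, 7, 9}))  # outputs [3, 7]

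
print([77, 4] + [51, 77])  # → [77, 4, 51, 77]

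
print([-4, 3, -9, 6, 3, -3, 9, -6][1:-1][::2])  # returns [3, 6, -3]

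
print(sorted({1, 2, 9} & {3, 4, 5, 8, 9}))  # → [9]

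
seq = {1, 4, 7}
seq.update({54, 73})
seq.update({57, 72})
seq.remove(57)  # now {1, 4, 7, 54, 72, 73}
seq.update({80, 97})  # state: {1, 4, 7, 54, 72, 73, 80, 97}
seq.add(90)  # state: {1, 4, 7, 54, 72, 73, 80, 90, 97}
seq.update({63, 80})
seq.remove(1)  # {4, 7, 54, 63, 72, 73, 80, 90, 97}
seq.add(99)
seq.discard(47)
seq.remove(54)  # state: {4, 7, 63, 72, 73, 80, 90, 97, 99}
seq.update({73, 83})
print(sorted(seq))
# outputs [4, 7, 63, 72, 73, 80, 83, 90, 97, 99]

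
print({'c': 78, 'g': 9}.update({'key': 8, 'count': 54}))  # None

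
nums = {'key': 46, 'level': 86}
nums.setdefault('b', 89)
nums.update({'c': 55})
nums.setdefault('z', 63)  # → 63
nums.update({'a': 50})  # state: {'key': 46, 'level': 86, 'b': 89, 'c': 55, 'z': 63, 'a': 50}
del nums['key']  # {'level': 86, 'b': 89, 'c': 55, 'z': 63, 'a': 50}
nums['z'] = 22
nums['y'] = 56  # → {'level': 86, 'b': 89, 'c': 55, 'z': 22, 'a': 50, 'y': 56}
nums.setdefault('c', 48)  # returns 55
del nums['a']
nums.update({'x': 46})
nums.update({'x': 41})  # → {'level': 86, 'b': 89, 'c': 55, 'z': 22, 'y': 56, 'x': 41}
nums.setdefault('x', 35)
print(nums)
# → {'level': 86, 'b': 89, 'c': 55, 'z': 22, 'y': 56, 'x': 41}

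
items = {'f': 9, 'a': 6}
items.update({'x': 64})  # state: {'f': 9, 'a': 6, 'x': 64}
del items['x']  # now {'f': 9, 'a': 6}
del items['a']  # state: {'f': 9}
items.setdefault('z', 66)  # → 66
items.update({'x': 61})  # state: {'f': 9, 'z': 66, 'x': 61}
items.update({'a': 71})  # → {'f': 9, 'z': 66, 'x': 61, 'a': 71}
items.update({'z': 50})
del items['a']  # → {'f': 9, 'z': 50, 'x': 61}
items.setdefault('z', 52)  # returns 50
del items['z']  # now {'f': 9, 'x': 61}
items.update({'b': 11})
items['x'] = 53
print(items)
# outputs {'f': 9, 'x': 53, 'b': 11}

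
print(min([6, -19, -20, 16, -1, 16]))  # -20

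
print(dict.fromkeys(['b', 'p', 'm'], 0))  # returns {'b': 0, 'p': 0, 'm': 0}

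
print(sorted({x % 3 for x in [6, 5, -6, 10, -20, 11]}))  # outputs [0, 1, 2]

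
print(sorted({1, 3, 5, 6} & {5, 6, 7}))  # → [5, 6]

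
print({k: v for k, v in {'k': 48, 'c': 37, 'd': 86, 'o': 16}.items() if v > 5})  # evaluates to {'k': 48, 'c': 37, 'd': 86, 'o': 16}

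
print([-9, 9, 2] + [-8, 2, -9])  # [-9, 9, 2, -8, 2, -9]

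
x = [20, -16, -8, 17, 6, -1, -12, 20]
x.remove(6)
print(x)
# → [20, -16, -8, 17, -1, -12, 20]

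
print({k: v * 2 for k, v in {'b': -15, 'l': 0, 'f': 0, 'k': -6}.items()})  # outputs {'b': -30, 'l': 0, 'f': 0, 'k': -12}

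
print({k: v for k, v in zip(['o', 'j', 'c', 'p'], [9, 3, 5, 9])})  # {'o': 9, 'j': 3, 'c': 5, 'p': 9}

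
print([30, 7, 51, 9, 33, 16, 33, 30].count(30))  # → 2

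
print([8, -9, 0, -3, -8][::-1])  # [-8, -3, 0, -9, 8]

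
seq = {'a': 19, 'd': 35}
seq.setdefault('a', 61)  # 19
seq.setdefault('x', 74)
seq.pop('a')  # 19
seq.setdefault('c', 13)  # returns 13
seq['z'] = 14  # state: {'d': 35, 'x': 74, 'c': 13, 'z': 14}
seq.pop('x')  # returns 74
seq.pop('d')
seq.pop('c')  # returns 13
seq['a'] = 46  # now {'z': 14, 'a': 46}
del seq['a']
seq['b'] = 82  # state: {'z': 14, 'b': 82}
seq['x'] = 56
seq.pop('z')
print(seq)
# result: {'b': 82, 'x': 56}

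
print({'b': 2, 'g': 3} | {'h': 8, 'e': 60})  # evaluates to {'b': 2, 'g': 3, 'h': 8, 'e': 60}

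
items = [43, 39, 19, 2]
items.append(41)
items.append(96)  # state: [43, 39, 19, 2, 41, 96]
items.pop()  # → 96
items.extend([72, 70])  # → [43, 39, 19, 2, 41, 72, 70]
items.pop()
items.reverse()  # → [72, 41, 2, 19, 39, 43]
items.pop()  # 43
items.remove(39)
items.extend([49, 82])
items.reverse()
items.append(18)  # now [82, 49, 19, 2, 41, 72, 18]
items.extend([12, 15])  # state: [82, 49, 19, 2, 41, 72, 18, 12, 15]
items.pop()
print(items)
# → [82, 49, 19, 2, 41, 72, 18, 12]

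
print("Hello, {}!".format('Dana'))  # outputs Hello, Dana!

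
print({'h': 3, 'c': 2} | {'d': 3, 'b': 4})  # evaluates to {'h': 3, 'c': 2, 'd': 3, 'b': 4}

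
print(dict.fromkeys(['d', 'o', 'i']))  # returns {'d': None, 'o': None, 'i': None}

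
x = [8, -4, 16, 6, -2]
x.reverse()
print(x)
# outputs [-2, 6, 16, -4, 8]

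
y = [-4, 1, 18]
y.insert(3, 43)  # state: [-4, 1, 18, 43]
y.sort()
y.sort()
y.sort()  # [-4, 1, 18, 43]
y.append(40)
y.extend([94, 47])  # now [-4, 1, 18, 43, 40, 94, 47]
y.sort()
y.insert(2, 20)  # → [-4, 1, 20, 18, 40, 43, 47, 94]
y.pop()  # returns 94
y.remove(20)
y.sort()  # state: [-4, 1, 18, 40, 43, 47]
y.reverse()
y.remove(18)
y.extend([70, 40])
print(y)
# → [47, 43, 40, 1, -4, 70, 40]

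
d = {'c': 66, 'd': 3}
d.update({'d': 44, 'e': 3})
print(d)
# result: {'c': 66, 'd': 44, 'e': 3}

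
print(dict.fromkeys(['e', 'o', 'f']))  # {'e': None, 'o': None, 'f': None}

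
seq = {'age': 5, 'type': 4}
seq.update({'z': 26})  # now {'age': 5, 'type': 4, 'z': 26}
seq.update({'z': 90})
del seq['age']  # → {'type': 4, 'z': 90}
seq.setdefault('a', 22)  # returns 22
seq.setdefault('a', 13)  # 22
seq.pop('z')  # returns 90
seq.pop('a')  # 22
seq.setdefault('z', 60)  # 60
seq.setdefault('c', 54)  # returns 54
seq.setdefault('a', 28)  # 28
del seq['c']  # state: {'type': 4, 'z': 60, 'a': 28}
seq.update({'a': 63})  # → {'type': 4, 'z': 60, 'a': 63}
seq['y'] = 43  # {'type': 4, 'z': 60, 'a': 63, 'y': 43}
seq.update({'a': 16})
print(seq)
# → {'type': 4, 'z': 60, 'a': 16, 'y': 43}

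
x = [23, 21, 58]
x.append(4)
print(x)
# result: [23, 21, 58, 4]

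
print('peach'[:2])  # pe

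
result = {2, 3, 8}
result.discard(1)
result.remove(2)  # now {3, 8}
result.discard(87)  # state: {3, 8}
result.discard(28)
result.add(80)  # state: {3, 8, 80}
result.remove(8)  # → {3, 80}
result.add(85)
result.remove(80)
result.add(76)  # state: {3, 76, 85}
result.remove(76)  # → {3, 85}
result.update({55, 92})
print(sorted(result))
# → [3, 55, 85, 92]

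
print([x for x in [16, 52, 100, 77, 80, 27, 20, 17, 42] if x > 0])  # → [16, 52, 100, 77, 80, 27, 20, 17, 42]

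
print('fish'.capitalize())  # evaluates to Fish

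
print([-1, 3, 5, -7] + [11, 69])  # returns [-1, 3, 5, -7, 11, 69]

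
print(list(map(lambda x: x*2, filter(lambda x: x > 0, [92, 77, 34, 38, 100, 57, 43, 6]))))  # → [184, 154, 68, 76, 200, 114, 86, 12]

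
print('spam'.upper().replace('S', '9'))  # 9PAM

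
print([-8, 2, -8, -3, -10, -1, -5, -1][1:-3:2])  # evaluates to [2, -3]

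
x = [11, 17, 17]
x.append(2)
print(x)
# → [11, 17, 17, 2]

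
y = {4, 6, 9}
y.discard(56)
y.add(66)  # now {4, 6, 9, 66}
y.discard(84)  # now {4, 6, 9, 66}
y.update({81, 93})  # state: {4, 6, 9, 66, 81, 93}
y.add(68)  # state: {4, 6, 9, 66, 68, 81, 93}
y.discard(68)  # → {4, 6, 9, 66, 81, 93}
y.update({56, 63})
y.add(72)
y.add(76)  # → {4, 6, 9, 56, 63, 66, 72, 76, 81, 93}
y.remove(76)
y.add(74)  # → {4, 6, 9, 56, 63, 66, 72, 74, 81, 93}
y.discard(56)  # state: {4, 6, 9, 63, 66, 72, 74, 81, 93}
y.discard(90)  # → {4, 6, 9, 63, 66, 72, 74, 81, 93}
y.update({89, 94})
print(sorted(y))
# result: [4, 6, 9, 63, 66, 72, 74, 81, 89, 93, 94]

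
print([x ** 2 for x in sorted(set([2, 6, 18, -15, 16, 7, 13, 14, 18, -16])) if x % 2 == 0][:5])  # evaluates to [256, 4, 36, 196, 256]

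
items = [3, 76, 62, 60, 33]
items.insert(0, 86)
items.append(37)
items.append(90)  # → [86, 3, 76, 62, 60, 33, 37, 90]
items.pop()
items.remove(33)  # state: [86, 3, 76, 62, 60, 37]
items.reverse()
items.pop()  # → 86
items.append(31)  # [37, 60, 62, 76, 3, 31]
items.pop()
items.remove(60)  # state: [37, 62, 76, 3]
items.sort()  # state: [3, 37, 62, 76]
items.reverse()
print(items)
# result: [76, 62, 37, 3]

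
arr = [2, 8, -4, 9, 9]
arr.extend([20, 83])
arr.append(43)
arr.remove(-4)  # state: [2, 8, 9, 9, 20, 83, 43]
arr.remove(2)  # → [8, 9, 9, 20, 83, 43]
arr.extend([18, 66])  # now [8, 9, 9, 20, 83, 43, 18, 66]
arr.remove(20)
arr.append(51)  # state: [8, 9, 9, 83, 43, 18, 66, 51]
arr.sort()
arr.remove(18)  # [8, 9, 9, 43, 51, 66, 83]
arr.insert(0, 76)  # [76, 8, 9, 9, 43, 51, 66, 83]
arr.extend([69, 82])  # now [76, 8, 9, 9, 43, 51, 66, 83, 69, 82]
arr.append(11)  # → [76, 8, 9, 9, 43, 51, 66, 83, 69, 82, 11]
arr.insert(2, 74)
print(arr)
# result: [76, 8, 74, 9, 9, 43, 51, 66, 83, 69, 82, 11]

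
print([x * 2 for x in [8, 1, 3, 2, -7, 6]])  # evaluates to [16, 2, 6, 4, -14, 12]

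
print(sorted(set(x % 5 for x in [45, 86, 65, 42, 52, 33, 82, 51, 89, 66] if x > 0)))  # [0, 1, 2, 3, 4]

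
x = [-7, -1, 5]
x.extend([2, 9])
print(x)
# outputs [-7, -1, 5, 2, 9]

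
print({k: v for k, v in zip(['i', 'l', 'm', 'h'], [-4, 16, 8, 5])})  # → {'i': -4, 'l': 16, 'm': 8, 'h': 5}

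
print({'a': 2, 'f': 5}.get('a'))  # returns 2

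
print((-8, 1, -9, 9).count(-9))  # 1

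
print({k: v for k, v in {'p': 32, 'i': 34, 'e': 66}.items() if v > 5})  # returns {'p': 32, 'i': 34, 'e': 66}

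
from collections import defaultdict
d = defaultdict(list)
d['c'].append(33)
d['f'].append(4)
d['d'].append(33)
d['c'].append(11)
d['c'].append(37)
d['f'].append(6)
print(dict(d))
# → {'c': [33, 11, 37], 'f': [4, 6], 'd': [33]}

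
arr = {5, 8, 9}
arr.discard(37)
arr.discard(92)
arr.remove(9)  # {5, 8}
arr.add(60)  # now {5, 8, 60}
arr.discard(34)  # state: {5, 8, 60}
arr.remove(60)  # {5, 8}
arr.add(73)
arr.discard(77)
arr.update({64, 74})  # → {5, 8, 64, 73, 74}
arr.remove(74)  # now {5, 8, 64, 73}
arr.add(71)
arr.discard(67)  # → {5, 8, 64, 71, 73}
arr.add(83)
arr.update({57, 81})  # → {5, 8, 57, 64, 71, 73, 81, 83}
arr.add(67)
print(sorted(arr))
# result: [5, 8, 57, 64, 67, 71, 73, 81, 83]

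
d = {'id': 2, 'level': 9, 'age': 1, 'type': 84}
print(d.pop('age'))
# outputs 1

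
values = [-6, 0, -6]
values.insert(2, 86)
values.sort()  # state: [-6, -6, 0, 86]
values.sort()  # [-6, -6, 0, 86]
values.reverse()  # [86, 0, -6, -6]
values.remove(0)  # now [86, -6, -6]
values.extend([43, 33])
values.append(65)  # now [86, -6, -6, 43, 33, 65]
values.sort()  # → [-6, -6, 33, 43, 65, 86]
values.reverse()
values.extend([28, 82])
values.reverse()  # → [82, 28, -6, -6, 33, 43, 65, 86]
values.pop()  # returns 86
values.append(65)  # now [82, 28, -6, -6, 33, 43, 65, 65]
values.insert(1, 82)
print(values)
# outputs [82, 82, 28, -6, -6, 33, 43, 65, 65]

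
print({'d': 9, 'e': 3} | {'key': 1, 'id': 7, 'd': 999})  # {'d': 999, 'e': 3, 'key': 1, 'id': 7}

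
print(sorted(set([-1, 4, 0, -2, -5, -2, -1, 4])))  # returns [-5, -2, -1, 0, 4]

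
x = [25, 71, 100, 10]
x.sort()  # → [10, 25, 71, 100]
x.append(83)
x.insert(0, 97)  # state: [97, 10, 25, 71, 100, 83]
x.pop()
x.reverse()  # [100, 71, 25, 10, 97]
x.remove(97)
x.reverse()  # [10, 25, 71, 100]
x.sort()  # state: [10, 25, 71, 100]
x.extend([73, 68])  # [10, 25, 71, 100, 73, 68]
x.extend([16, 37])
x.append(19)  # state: [10, 25, 71, 100, 73, 68, 16, 37, 19]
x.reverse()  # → [19, 37, 16, 68, 73, 100, 71, 25, 10]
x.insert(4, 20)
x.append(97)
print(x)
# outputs [19, 37, 16, 68, 20, 73, 100, 71, 25, 10, 97]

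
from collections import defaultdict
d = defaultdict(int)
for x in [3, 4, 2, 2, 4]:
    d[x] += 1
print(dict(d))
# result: {3: 1, 4: 2, 2: 2}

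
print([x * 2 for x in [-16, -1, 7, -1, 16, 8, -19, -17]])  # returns [-32, -2, 14, -2, 32, 16, -38, -34]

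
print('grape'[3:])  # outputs pe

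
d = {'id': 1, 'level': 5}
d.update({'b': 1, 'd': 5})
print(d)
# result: {'id': 1, 'level': 5, 'b': 1, 'd': 5}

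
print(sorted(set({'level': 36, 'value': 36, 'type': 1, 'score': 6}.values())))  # [1, 6, 36]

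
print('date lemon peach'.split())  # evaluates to ['date', 'lemon', 'peach']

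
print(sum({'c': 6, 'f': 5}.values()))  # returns 11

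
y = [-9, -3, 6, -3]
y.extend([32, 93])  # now [-9, -3, 6, -3, 32, 93]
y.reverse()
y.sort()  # [-9, -3, -3, 6, 32, 93]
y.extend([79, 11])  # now [-9, -3, -3, 6, 32, 93, 79, 11]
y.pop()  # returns 11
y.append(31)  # [-9, -3, -3, 6, 32, 93, 79, 31]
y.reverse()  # [31, 79, 93, 32, 6, -3, -3, -9]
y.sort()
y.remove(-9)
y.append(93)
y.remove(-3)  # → [-3, 6, 31, 32, 79, 93, 93]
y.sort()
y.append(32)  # [-3, 6, 31, 32, 79, 93, 93, 32]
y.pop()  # 32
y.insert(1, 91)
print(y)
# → [-3, 91, 6, 31, 32, 79, 93, 93]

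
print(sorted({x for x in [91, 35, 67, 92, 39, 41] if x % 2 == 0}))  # [92]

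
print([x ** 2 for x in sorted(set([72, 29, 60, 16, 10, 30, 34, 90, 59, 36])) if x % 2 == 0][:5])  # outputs [100, 256, 900, 1156, 1296]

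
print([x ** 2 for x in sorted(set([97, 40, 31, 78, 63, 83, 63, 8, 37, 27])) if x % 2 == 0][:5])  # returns [64, 1600, 6084]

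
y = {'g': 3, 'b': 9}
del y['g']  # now {'b': 9}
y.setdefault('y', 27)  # 27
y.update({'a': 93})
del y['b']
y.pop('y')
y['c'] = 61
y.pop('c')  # 61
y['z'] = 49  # {'a': 93, 'z': 49}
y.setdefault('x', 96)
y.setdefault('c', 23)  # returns 23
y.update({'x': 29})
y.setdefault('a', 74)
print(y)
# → {'a': 93, 'z': 49, 'x': 29, 'c': 23}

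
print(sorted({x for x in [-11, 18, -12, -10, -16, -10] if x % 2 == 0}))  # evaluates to [-16, -12, -10, 18]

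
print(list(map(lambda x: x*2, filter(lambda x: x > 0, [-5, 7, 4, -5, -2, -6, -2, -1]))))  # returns [14, 8]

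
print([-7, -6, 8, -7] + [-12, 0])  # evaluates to [-7, -6, 8, -7, -12, 0]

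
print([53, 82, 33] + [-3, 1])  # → [53, 82, 33, -3, 1]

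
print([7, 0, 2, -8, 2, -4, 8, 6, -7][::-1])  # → [-7, 6, 8, -4, 2, -8, 2, 0, 7]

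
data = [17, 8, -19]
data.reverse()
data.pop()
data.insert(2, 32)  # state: [-19, 8, 32]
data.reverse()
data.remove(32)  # [8, -19]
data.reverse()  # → [-19, 8]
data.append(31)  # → [-19, 8, 31]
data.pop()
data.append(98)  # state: [-19, 8, 98]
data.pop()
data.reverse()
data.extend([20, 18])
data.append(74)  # [8, -19, 20, 18, 74]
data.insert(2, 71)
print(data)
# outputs [8, -19, 71, 20, 18, 74]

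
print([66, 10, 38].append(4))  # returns None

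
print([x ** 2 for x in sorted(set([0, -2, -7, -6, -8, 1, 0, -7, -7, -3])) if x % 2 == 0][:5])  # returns [64, 36, 4, 0]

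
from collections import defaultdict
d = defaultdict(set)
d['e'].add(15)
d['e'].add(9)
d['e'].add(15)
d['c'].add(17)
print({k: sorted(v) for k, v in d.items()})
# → {'e': [9, 15], 'c': [17]}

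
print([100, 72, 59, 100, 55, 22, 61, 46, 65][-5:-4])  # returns [55]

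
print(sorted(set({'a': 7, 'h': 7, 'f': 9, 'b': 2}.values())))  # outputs [2, 7, 9]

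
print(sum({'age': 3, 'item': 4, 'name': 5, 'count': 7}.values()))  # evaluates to 19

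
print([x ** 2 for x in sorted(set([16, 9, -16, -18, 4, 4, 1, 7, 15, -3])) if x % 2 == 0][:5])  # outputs [324, 256, 16, 256]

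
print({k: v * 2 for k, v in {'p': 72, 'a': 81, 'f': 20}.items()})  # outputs {'p': 144, 'a': 162, 'f': 40}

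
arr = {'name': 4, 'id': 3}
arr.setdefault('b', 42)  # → 42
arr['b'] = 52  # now {'name': 4, 'id': 3, 'b': 52}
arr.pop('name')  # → 4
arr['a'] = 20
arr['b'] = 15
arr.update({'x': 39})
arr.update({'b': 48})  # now {'id': 3, 'b': 48, 'a': 20, 'x': 39}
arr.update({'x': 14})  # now {'id': 3, 'b': 48, 'a': 20, 'x': 14}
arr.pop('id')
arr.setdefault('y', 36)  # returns 36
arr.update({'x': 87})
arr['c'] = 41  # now {'b': 48, 'a': 20, 'x': 87, 'y': 36, 'c': 41}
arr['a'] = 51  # {'b': 48, 'a': 51, 'x': 87, 'y': 36, 'c': 41}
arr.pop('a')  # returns 51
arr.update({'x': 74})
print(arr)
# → {'b': 48, 'x': 74, 'y': 36, 'c': 41}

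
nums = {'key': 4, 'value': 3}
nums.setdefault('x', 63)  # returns 63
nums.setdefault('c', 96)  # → 96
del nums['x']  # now {'key': 4, 'value': 3, 'c': 96}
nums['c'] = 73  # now {'key': 4, 'value': 3, 'c': 73}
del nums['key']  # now {'value': 3, 'c': 73}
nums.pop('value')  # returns 3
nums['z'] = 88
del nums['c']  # {'z': 88}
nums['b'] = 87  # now {'z': 88, 'b': 87}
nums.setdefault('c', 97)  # 97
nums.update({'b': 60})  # {'z': 88, 'b': 60, 'c': 97}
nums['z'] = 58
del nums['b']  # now {'z': 58, 'c': 97}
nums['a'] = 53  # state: {'z': 58, 'c': 97, 'a': 53}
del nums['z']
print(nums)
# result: {'c': 97, 'a': 53}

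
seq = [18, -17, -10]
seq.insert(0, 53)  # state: [53, 18, -17, -10]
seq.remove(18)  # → [53, -17, -10]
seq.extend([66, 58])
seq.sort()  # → [-17, -10, 53, 58, 66]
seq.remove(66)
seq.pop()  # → 58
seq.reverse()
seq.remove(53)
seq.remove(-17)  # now [-10]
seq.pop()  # -10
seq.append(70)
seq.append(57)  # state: [70, 57]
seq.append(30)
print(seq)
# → [70, 57, 30]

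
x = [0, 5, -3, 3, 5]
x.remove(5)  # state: [0, -3, 3, 5]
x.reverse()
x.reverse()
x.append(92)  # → [0, -3, 3, 5, 92]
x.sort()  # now [-3, 0, 3, 5, 92]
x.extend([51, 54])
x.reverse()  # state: [54, 51, 92, 5, 3, 0, -3]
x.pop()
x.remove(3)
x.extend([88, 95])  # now [54, 51, 92, 5, 0, 88, 95]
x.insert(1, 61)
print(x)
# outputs [54, 61, 51, 92, 5, 0, 88, 95]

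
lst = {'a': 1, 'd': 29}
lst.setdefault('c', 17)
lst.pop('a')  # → 1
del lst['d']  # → {'c': 17}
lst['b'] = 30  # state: {'c': 17, 'b': 30}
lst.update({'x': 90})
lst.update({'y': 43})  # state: {'c': 17, 'b': 30, 'x': 90, 'y': 43}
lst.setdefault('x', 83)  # 90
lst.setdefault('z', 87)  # 87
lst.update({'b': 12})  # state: {'c': 17, 'b': 12, 'x': 90, 'y': 43, 'z': 87}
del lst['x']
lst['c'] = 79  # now {'c': 79, 'b': 12, 'y': 43, 'z': 87}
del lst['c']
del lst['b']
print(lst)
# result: {'y': 43, 'z': 87}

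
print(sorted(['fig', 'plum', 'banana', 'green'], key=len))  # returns ['fig', 'plum', 'green', 'banana']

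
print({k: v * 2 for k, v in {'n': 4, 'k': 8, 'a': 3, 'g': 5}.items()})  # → {'n': 8, 'k': 16, 'a': 6, 'g': 10}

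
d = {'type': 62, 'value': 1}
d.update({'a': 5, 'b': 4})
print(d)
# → {'type': 62, 'value': 1, 'a': 5, 'b': 4}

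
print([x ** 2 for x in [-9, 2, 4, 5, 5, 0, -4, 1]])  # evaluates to [81, 4, 16, 25, 25, 0, 16, 1]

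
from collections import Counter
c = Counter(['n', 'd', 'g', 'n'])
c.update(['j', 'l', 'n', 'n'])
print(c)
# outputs Counter({'n': 4, 'd': 1, 'g': 1, 'j': 1, 'l': 1})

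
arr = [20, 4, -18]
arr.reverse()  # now [-18, 4, 20]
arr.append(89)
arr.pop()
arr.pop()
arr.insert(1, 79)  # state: [-18, 79, 4]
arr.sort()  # [-18, 4, 79]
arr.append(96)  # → [-18, 4, 79, 96]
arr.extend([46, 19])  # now [-18, 4, 79, 96, 46, 19]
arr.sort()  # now [-18, 4, 19, 46, 79, 96]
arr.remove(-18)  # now [4, 19, 46, 79, 96]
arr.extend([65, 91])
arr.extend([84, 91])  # [4, 19, 46, 79, 96, 65, 91, 84, 91]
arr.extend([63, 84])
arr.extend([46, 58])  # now [4, 19, 46, 79, 96, 65, 91, 84, 91, 63, 84, 46, 58]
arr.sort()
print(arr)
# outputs [4, 19, 46, 46, 58, 63, 65, 79, 84, 84, 91, 91, 96]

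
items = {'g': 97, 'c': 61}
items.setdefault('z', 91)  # 91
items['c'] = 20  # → {'g': 97, 'c': 20, 'z': 91}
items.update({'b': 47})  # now {'g': 97, 'c': 20, 'z': 91, 'b': 47}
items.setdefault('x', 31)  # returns 31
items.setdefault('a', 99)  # 99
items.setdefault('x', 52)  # 31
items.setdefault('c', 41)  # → 20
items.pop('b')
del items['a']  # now {'g': 97, 'c': 20, 'z': 91, 'x': 31}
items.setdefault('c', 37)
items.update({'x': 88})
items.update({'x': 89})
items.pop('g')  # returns 97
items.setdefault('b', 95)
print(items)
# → {'c': 20, 'z': 91, 'x': 89, 'b': 95}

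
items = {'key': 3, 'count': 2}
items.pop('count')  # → 2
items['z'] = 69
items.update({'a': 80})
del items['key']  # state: {'z': 69, 'a': 80}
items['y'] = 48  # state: {'z': 69, 'a': 80, 'y': 48}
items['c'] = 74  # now {'z': 69, 'a': 80, 'y': 48, 'c': 74}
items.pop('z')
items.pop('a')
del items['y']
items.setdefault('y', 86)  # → 86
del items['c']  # {'y': 86}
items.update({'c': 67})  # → {'y': 86, 'c': 67}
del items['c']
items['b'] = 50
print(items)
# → {'y': 86, 'b': 50}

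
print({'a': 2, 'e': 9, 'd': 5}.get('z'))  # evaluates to None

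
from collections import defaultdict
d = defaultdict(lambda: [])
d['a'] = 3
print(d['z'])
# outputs []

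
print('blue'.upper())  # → BLUE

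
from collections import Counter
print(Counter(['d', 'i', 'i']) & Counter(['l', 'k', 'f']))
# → Counter()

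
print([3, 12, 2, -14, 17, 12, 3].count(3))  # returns 2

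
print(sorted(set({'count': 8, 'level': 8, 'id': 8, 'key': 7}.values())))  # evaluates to [7, 8]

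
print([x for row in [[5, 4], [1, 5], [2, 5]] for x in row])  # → [5, 4, 1, 5, 2, 5]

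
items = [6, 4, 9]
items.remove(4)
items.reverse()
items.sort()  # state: [6, 9]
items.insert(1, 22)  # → [6, 22, 9]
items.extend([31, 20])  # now [6, 22, 9, 31, 20]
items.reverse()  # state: [20, 31, 9, 22, 6]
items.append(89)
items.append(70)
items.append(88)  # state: [20, 31, 9, 22, 6, 89, 70, 88]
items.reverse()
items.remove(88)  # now [70, 89, 6, 22, 9, 31, 20]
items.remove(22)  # [70, 89, 6, 9, 31, 20]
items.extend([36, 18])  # [70, 89, 6, 9, 31, 20, 36, 18]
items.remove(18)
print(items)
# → [70, 89, 6, 9, 31, 20, 36]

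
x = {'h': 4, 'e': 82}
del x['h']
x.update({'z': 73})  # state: {'e': 82, 'z': 73}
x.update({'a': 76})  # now {'e': 82, 'z': 73, 'a': 76}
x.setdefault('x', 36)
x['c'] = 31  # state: {'e': 82, 'z': 73, 'a': 76, 'x': 36, 'c': 31}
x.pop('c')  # 31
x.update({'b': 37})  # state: {'e': 82, 'z': 73, 'a': 76, 'x': 36, 'b': 37}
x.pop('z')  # 73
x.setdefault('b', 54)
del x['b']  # {'e': 82, 'a': 76, 'x': 36}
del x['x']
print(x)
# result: {'e': 82, 'a': 76}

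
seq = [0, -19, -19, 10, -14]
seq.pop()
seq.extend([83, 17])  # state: [0, -19, -19, 10, 83, 17]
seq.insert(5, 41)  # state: [0, -19, -19, 10, 83, 41, 17]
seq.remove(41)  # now [0, -19, -19, 10, 83, 17]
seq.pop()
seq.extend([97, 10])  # [0, -19, -19, 10, 83, 97, 10]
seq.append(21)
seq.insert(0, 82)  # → [82, 0, -19, -19, 10, 83, 97, 10, 21]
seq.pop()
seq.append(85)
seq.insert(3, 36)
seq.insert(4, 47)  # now [82, 0, -19, 36, 47, -19, 10, 83, 97, 10, 85]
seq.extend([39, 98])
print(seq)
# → [82, 0, -19, 36, 47, -19, 10, 83, 97, 10, 85, 39, 98]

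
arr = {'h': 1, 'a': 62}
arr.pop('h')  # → 1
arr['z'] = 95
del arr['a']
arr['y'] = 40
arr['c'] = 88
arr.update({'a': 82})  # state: {'z': 95, 'y': 40, 'c': 88, 'a': 82}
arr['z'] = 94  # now {'z': 94, 'y': 40, 'c': 88, 'a': 82}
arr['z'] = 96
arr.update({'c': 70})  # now {'z': 96, 'y': 40, 'c': 70, 'a': 82}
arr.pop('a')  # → 82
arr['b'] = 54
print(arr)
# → {'z': 96, 'y': 40, 'c': 70, 'b': 54}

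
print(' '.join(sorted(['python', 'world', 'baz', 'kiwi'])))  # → baz kiwi python world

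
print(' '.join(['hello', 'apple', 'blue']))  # hello apple blue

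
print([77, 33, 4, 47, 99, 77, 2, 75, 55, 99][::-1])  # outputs [99, 55, 75, 2, 77, 99, 47, 4, 33, 77]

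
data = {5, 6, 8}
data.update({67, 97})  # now {5, 6, 8, 67, 97}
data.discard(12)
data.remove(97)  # {5, 6, 8, 67}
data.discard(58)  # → {5, 6, 8, 67}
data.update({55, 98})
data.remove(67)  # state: {5, 6, 8, 55, 98}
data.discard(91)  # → {5, 6, 8, 55, 98}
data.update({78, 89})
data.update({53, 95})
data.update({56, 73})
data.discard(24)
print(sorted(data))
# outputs [5, 6, 8, 53, 55, 56, 73, 78, 89, 95, 98]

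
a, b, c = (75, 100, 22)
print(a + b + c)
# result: 197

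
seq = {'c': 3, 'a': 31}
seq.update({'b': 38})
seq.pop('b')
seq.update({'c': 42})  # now {'c': 42, 'a': 31}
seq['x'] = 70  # {'c': 42, 'a': 31, 'x': 70}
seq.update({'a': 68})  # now {'c': 42, 'a': 68, 'x': 70}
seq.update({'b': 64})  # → {'c': 42, 'a': 68, 'x': 70, 'b': 64}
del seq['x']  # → {'c': 42, 'a': 68, 'b': 64}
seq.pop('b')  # 64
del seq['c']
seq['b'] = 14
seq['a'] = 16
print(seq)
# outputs {'a': 16, 'b': 14}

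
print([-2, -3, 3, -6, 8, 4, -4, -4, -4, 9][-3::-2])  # [-4, 4, -6, -3]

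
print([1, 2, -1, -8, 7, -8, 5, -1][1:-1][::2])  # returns [2, -8, -8]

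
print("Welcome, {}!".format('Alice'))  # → Welcome, Alice!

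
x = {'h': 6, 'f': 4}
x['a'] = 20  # {'h': 6, 'f': 4, 'a': 20}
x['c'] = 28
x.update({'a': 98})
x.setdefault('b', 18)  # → 18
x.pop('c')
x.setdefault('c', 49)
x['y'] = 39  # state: {'h': 6, 'f': 4, 'a': 98, 'b': 18, 'c': 49, 'y': 39}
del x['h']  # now {'f': 4, 'a': 98, 'b': 18, 'c': 49, 'y': 39}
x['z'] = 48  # {'f': 4, 'a': 98, 'b': 18, 'c': 49, 'y': 39, 'z': 48}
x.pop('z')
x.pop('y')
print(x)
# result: {'f': 4, 'a': 98, 'b': 18, 'c': 49}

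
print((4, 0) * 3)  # (4, 0, 4, 0, 4, 0)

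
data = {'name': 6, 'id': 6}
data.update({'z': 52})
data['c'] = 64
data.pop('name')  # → 6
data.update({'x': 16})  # {'id': 6, 'z': 52, 'c': 64, 'x': 16}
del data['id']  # {'z': 52, 'c': 64, 'x': 16}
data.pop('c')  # 64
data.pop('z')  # 52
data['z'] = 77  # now {'x': 16, 'z': 77}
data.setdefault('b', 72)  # 72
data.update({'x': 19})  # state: {'x': 19, 'z': 77, 'b': 72}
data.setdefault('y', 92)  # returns 92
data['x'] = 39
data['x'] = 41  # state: {'x': 41, 'z': 77, 'b': 72, 'y': 92}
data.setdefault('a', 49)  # 49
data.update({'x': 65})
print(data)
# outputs {'x': 65, 'z': 77, 'b': 72, 'y': 92, 'a': 49}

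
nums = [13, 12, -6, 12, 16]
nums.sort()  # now [-6, 12, 12, 13, 16]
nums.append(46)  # [-6, 12, 12, 13, 16, 46]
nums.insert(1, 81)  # [-6, 81, 12, 12, 13, 16, 46]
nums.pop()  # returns 46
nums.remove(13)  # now [-6, 81, 12, 12, 16]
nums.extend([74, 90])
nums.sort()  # [-6, 12, 12, 16, 74, 81, 90]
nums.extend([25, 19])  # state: [-6, 12, 12, 16, 74, 81, 90, 25, 19]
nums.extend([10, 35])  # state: [-6, 12, 12, 16, 74, 81, 90, 25, 19, 10, 35]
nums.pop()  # 35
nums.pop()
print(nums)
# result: [-6, 12, 12, 16, 74, 81, 90, 25, 19]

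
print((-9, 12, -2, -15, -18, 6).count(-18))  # 1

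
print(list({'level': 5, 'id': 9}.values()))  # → [5, 9]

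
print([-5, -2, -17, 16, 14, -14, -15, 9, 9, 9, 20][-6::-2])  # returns [-14, 16, -2]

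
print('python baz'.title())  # Python Baz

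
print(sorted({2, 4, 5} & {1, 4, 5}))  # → [4, 5]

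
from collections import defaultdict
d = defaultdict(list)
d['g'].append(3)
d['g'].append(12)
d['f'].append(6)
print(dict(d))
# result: {'g': [3, 12], 'f': [6]}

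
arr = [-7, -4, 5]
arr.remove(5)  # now [-7, -4]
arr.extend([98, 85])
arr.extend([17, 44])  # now [-7, -4, 98, 85, 17, 44]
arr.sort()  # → [-7, -4, 17, 44, 85, 98]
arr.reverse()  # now [98, 85, 44, 17, -4, -7]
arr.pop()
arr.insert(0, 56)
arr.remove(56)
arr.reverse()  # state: [-4, 17, 44, 85, 98]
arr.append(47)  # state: [-4, 17, 44, 85, 98, 47]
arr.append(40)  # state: [-4, 17, 44, 85, 98, 47, 40]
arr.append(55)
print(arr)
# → [-4, 17, 44, 85, 98, 47, 40, 55]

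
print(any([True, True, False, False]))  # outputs True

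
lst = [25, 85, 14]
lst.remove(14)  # [25, 85]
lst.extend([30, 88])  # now [25, 85, 30, 88]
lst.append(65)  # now [25, 85, 30, 88, 65]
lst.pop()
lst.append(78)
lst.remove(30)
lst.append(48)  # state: [25, 85, 88, 78, 48]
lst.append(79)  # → [25, 85, 88, 78, 48, 79]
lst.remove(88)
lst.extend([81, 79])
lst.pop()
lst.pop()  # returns 81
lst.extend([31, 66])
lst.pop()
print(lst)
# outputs [25, 85, 78, 48, 79, 31]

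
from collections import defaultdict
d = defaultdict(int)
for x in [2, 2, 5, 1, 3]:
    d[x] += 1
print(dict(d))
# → {2: 2, 5: 1, 1: 1, 3: 1}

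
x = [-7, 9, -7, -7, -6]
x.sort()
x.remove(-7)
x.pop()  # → 9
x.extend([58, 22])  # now [-7, -7, -6, 58, 22]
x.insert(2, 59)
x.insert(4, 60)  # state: [-7, -7, 59, -6, 60, 58, 22]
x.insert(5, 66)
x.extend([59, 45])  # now [-7, -7, 59, -6, 60, 66, 58, 22, 59, 45]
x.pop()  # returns 45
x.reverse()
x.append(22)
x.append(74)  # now [59, 22, 58, 66, 60, -6, 59, -7, -7, 22, 74]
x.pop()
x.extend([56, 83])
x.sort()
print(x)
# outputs [-7, -7, -6, 22, 22, 56, 58, 59, 59, 60, 66, 83]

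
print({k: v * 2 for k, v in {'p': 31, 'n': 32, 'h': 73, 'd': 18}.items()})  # {'p': 62, 'n': 64, 'h': 146, 'd': 36}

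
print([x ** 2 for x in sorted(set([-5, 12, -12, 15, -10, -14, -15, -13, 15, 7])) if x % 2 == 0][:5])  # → [196, 144, 100, 144]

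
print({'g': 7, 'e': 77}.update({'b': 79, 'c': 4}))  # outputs None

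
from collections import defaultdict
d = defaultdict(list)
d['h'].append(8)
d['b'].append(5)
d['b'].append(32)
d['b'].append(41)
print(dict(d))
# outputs {'h': [8], 'b': [5, 32, 41]}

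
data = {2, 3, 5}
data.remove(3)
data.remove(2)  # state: {5}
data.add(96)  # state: {5, 96}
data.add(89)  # {5, 89, 96}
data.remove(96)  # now {5, 89}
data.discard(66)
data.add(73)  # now {5, 73, 89}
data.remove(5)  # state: {73, 89}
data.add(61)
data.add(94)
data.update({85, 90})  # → {61, 73, 85, 89, 90, 94}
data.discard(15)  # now {61, 73, 85, 89, 90, 94}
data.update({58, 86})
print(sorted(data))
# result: [58, 61, 73, 85, 86, 89, 90, 94]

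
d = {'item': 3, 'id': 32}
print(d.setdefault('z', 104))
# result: 104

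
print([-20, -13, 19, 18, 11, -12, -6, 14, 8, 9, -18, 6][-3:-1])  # [9, -18]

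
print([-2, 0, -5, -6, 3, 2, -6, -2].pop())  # -2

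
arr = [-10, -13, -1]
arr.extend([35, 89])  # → [-10, -13, -1, 35, 89]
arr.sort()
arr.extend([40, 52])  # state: [-13, -10, -1, 35, 89, 40, 52]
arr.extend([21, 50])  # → [-13, -10, -1, 35, 89, 40, 52, 21, 50]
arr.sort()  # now [-13, -10, -1, 21, 35, 40, 50, 52, 89]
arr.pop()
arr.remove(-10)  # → [-13, -1, 21, 35, 40, 50, 52]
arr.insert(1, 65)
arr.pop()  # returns 52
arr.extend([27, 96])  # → [-13, 65, -1, 21, 35, 40, 50, 27, 96]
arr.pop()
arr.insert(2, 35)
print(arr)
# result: [-13, 65, 35, -1, 21, 35, 40, 50, 27]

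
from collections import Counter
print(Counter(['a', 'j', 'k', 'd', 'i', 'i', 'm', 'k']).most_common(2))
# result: [('k', 2), ('i', 2)]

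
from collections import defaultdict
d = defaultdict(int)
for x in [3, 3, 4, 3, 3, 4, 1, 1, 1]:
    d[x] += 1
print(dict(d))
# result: {3: 4, 4: 2, 1: 3}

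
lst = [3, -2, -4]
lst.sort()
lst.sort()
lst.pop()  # 3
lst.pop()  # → -2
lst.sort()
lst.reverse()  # [-4]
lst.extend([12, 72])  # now [-4, 12, 72]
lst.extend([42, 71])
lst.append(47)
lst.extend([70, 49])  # [-4, 12, 72, 42, 71, 47, 70, 49]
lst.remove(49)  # [-4, 12, 72, 42, 71, 47, 70]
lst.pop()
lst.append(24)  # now [-4, 12, 72, 42, 71, 47, 24]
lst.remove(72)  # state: [-4, 12, 42, 71, 47, 24]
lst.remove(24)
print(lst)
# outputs [-4, 12, 42, 71, 47]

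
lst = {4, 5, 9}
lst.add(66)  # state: {4, 5, 9, 66}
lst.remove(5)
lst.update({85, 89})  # {4, 9, 66, 85, 89}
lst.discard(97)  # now {4, 9, 66, 85, 89}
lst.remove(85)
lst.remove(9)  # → {4, 66, 89}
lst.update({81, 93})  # {4, 66, 81, 89, 93}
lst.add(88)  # {4, 66, 81, 88, 89, 93}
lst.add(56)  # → {4, 56, 66, 81, 88, 89, 93}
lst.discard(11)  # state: {4, 56, 66, 81, 88, 89, 93}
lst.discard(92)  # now {4, 56, 66, 81, 88, 89, 93}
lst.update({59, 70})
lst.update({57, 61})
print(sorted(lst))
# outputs [4, 56, 57, 59, 61, 66, 70, 81, 88, 89, 93]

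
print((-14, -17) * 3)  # (-14, -17, -14, -17, -14, -17)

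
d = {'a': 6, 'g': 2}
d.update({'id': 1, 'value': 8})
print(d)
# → {'a': 6, 'g': 2, 'id': 1, 'value': 8}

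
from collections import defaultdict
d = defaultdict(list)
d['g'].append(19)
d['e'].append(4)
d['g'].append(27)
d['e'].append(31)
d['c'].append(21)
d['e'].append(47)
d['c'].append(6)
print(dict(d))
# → {'g': [19, 27], 'e': [4, 31, 47], 'c': [21, 6]}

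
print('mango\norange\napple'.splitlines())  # ['mango', 'orange', 'apple']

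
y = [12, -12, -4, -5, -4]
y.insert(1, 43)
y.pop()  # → -4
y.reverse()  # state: [-5, -4, -12, 43, 12]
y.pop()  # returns 12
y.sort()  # [-12, -5, -4, 43]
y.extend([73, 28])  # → [-12, -5, -4, 43, 73, 28]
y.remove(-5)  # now [-12, -4, 43, 73, 28]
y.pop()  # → 28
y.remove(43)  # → [-12, -4, 73]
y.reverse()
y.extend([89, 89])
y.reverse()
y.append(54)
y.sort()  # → [-12, -4, 54, 73, 89, 89]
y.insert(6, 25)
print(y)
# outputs [-12, -4, 54, 73, 89, 89, 25]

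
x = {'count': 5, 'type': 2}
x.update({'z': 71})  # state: {'count': 5, 'type': 2, 'z': 71}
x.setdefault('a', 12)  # 12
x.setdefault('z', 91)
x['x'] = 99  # {'count': 5, 'type': 2, 'z': 71, 'a': 12, 'x': 99}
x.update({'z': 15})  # {'count': 5, 'type': 2, 'z': 15, 'a': 12, 'x': 99}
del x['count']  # {'type': 2, 'z': 15, 'a': 12, 'x': 99}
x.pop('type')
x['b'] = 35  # {'z': 15, 'a': 12, 'x': 99, 'b': 35}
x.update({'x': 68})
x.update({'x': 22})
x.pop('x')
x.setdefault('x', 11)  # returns 11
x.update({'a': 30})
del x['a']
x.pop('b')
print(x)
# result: {'z': 15, 'x': 11}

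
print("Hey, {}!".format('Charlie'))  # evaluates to Hey, Charlie!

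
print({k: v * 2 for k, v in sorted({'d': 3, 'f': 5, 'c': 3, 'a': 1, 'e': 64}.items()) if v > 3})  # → {'e': 128, 'f': 10}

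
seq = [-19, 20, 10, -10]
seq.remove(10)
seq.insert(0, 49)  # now [49, -19, 20, -10]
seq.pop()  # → -10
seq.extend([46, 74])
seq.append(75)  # [49, -19, 20, 46, 74, 75]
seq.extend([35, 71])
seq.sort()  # [-19, 20, 35, 46, 49, 71, 74, 75]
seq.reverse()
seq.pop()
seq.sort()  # [20, 35, 46, 49, 71, 74, 75]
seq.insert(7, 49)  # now [20, 35, 46, 49, 71, 74, 75, 49]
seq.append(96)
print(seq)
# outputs [20, 35, 46, 49, 71, 74, 75, 49, 96]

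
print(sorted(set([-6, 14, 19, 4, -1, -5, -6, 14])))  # [-6, -5, -1, 4, 14, 19]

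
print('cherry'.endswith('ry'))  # True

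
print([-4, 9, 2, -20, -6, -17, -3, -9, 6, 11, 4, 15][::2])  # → [-4, 2, -6, -3, 6, 4]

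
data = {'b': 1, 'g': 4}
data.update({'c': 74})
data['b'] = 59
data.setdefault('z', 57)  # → 57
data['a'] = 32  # {'b': 59, 'g': 4, 'c': 74, 'z': 57, 'a': 32}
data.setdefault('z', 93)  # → 57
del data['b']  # {'g': 4, 'c': 74, 'z': 57, 'a': 32}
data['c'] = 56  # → {'g': 4, 'c': 56, 'z': 57, 'a': 32}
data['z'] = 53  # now {'g': 4, 'c': 56, 'z': 53, 'a': 32}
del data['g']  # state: {'c': 56, 'z': 53, 'a': 32}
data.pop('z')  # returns 53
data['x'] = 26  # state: {'c': 56, 'a': 32, 'x': 26}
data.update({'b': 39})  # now {'c': 56, 'a': 32, 'x': 26, 'b': 39}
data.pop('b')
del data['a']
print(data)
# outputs {'c': 56, 'x': 26}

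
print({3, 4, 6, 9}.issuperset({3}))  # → True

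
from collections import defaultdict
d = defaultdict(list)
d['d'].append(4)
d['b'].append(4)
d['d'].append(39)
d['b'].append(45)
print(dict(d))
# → {'d': [4, 39], 'b': [4, 45]}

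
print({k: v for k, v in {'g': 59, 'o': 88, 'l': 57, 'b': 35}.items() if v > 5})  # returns {'g': 59, 'o': 88, 'l': 57, 'b': 35}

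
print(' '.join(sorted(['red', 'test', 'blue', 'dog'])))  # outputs blue dog red test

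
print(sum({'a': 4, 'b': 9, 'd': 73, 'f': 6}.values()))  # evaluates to 92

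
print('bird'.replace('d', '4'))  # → bir4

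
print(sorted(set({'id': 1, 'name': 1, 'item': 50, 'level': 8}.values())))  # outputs [1, 8, 50]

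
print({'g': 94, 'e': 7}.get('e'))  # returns 7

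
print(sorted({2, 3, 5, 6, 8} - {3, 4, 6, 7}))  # [2, 5, 8]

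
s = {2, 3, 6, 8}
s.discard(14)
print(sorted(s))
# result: [2, 3, 6, 8]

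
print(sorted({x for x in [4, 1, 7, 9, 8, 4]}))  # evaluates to [1, 4, 7, 8, 9]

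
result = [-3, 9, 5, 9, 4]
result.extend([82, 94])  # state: [-3, 9, 5, 9, 4, 82, 94]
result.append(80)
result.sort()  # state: [-3, 4, 5, 9, 9, 80, 82, 94]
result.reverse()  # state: [94, 82, 80, 9, 9, 5, 4, -3]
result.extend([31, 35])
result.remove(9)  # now [94, 82, 80, 9, 5, 4, -3, 31, 35]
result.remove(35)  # [94, 82, 80, 9, 5, 4, -3, 31]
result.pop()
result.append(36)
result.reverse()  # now [36, -3, 4, 5, 9, 80, 82, 94]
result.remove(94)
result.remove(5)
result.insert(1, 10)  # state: [36, 10, -3, 4, 9, 80, 82]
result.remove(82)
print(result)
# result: [36, 10, -3, 4, 9, 80]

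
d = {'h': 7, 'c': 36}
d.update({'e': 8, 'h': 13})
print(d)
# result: {'h': 13, 'c': 36, 'e': 8}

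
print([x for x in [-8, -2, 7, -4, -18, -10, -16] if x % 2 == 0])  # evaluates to [-8, -2, -4, -18, -10, -16]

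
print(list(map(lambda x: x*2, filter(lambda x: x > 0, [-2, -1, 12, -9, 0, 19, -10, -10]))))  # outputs [24, 38]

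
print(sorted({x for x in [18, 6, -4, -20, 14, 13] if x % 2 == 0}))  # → [-20, -4, 6, 14, 18]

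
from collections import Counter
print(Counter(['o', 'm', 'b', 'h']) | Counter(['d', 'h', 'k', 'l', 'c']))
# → Counter({'o': 1, 'm': 1, 'b': 1, 'h': 1, 'd': 1, 'k': 1, 'l': 1, 'c': 1})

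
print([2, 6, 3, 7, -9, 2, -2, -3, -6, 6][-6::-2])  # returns [-9, 3, 2]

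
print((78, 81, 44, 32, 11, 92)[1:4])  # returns (81, 44, 32)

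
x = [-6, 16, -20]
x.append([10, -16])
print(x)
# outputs [-6, 16, -20, [10, -16]]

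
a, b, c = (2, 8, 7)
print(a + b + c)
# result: 17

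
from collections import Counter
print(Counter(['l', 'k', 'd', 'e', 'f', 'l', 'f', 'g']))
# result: Counter({'l': 2, 'f': 2, 'k': 1, 'd': 1, 'e': 1, 'g': 1})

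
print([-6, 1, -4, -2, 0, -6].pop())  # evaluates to -6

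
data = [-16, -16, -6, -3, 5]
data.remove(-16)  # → [-16, -6, -3, 5]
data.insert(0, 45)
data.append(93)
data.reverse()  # [93, 5, -3, -6, -16, 45]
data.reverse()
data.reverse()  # [93, 5, -3, -6, -16, 45]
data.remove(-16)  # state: [93, 5, -3, -6, 45]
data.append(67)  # [93, 5, -3, -6, 45, 67]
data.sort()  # [-6, -3, 5, 45, 67, 93]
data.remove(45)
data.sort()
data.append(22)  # [-6, -3, 5, 67, 93, 22]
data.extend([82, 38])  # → [-6, -3, 5, 67, 93, 22, 82, 38]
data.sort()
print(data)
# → [-6, -3, 5, 22, 38, 67, 82, 93]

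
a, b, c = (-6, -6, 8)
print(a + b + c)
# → -4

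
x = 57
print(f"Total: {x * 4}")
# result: Total: 228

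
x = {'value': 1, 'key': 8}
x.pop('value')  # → 1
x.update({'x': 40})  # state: {'key': 8, 'x': 40}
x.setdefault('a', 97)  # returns 97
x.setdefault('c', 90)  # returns 90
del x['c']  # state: {'key': 8, 'x': 40, 'a': 97}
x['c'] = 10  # {'key': 8, 'x': 40, 'a': 97, 'c': 10}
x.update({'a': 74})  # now {'key': 8, 'x': 40, 'a': 74, 'c': 10}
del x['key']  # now {'x': 40, 'a': 74, 'c': 10}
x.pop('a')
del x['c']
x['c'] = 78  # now {'x': 40, 'c': 78}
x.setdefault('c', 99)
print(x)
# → {'x': 40, 'c': 78}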